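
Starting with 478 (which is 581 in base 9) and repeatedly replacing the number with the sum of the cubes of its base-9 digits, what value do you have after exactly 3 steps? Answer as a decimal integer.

470

478 = (5,8,1)_9 → 5³ + 8³ + 1³ = 638
638 = (7,7,8)_9 → 7³ + 7³ + 8³ = 1198
1198 = (1,5,7,1)_9 → 1³ + 5³ + 7³ + 1³ = 470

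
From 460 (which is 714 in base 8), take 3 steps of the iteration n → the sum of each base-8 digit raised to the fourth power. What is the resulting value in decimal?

460 = (7,1,4)_8 → 2658
2658 = (5,1,4,2)_8 → 898
898 = (1,6,0,2)_8 → 1313

1313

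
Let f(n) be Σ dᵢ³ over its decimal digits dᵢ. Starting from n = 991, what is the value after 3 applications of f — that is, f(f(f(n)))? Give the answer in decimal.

1459

991 → 1459
1459 → 919
919 → 1459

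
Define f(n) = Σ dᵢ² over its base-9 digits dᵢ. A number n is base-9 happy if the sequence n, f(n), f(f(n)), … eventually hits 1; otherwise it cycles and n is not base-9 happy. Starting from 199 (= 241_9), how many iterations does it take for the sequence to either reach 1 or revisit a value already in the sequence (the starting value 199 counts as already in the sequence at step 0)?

199 = (2,4,1)_9 → 21
21 = (2,3)_9 → 13
13 = (1,4)_9 → 17
17 = (1,8)_9 → 65
65 = (7,2)_9 → 53
53 = (5,8)_9 → 89
89 = (1,0,8)_9 → 65  — 65 repeats.
That took 7 steps.

7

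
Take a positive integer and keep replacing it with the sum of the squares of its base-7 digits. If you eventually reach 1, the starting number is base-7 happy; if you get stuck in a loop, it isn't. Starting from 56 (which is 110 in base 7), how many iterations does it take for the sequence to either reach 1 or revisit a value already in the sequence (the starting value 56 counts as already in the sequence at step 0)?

56 = (1,1,0)_7 → 1² + 1² + 0² = 1 + 1 + 0 = 2
2 = (2)_7 → 2² = 4
4 = (4)_7 → 4² = 16
16 = (2,2)_7 → 2² + 2² = 4 + 4 = 8
8 = (1,1)_7 → 1² + 1² = 1 + 1 = 2  — 2 repeats.
That took 5 steps.

5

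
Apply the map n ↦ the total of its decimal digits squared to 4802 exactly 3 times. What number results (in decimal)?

4802 → 4² + 8² + 0² + 2² = 84
84 → 8² + 4² = 80
80 → 8² + 0² = 64

64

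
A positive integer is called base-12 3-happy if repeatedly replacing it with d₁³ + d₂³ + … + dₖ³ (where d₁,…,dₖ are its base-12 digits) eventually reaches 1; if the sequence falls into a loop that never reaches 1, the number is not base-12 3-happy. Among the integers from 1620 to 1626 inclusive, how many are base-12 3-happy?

1620: 1620 → 1358 → 862 → 2456 → 638 → 197 → 190 → 1028 → 856 → 1520 → 1728 → 1  (reaches 1)
1621: 1621 → 1359 → 881 → 342 → 288 → 8 → 512 → 755 → 1464 → 1008 → 343 → 415 → 1351 → 1136 → 1855 → 1344 → 793 → 342  (repeats 342)
1622: 1622 → 1366 → 1854 → 1217 → 762 → 368 → 736 → 190 → 1028 → 856 → 1520 → 1728 → 1  (reaches 1)
1623: 1623 → 1385 → 1197 → 1268 → 1753 → 10 → 1000 → 1611 → 1366 → 1854 → 1217 → 762 → 368 → 736 → 190 → 1028 → 856 → 1520 → 1728 → 1  (reaches 1)
1624: 1624 → 1422 → 1945 → 219 → 244 → 577 → 65 → 250 → 1513 → 1217 → 762 → 368 → 736 → 190 → 1028 → 856 → 1520 → 1728 → 1  (reaches 1)
1625: 1625 → 1483 → 1370 → 953 → 684 → 793 → 342 → 288 → 8 → 512 → 755 → 1464 → 1008 → 343 → 415 → 1351 → 1136 → 1855 → 1344 → 793  (repeats 793)
1626: 1626 → 1574 → 2339 → 1404 → 1458 → 1217 → 762 → 368 → 736 → 190 → 1028 → 856 → 1520 → 1728 → 1  (reaches 1)
base-12 3-happy: 1620, 1622, 1623, 1624, 1626

5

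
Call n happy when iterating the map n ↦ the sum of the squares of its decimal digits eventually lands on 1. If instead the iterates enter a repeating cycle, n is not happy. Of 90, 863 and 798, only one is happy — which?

90: 90 → 81 → 65 → 61 → 37 → 58 → 89 → 145 → 42 → 20 → 4 → 16 → 37  — repeats 37 (not happy)
863: 863 → 109 → 82 → 68 → 100 → 1  — reaches 1 (happy)
798: 798 → 194 → 98 → 145 → 42 → 20 → 4 → 16 → 37 → 58 → 89 → 145  — repeats 145 (not happy)

863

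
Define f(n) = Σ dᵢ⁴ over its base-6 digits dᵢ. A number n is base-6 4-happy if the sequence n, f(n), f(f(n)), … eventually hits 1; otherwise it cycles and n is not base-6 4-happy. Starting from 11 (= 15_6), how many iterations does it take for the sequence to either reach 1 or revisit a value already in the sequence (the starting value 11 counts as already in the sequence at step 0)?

11 = (1,5)_6 → 1⁴ + 5⁴ = 1 + 625 = 626
626 = (2,5,2,2)_6 → 2⁴ + 5⁴ + 2⁴ + 2⁴ = 16 + 625 + 16 + 16 = 673
673 = (3,0,4,1)_6 → 3⁴ + 0⁴ + 4⁴ + 1⁴ = 81 + 0 + 256 + 1 = 338
338 = (1,3,2,2)_6 → 1⁴ + 3⁴ + 2⁴ + 2⁴ = 1 + 81 + 16 + 16 = 114
114 = (3,1,0)_6 → 3⁴ + 1⁴ + 0⁴ = 81 + 1 + 0 = 82
82 = (2,1,4)_6 → 2⁴ + 1⁴ + 4⁴ = 16 + 1 + 256 = 273
273 = (1,1,3,3)_6 → 1⁴ + 1⁴ + 3⁴ + 3⁴ = 1 + 1 + 81 + 81 = 164
164 = (4,3,2)_6 → 4⁴ + 3⁴ + 2⁴ = 256 + 81 + 16 = 353
353 = (1,3,4,5)_6 → 1⁴ + 3⁴ + 4⁴ + 5⁴ = 1 + 81 + 256 + 625 = 963
963 = (4,2,4,3)_6 → 4⁴ + 2⁴ + 4⁴ + 3⁴ = 256 + 16 + 256 + 81 = 609
609 = (2,4,5,3)_6 → 2⁴ + 4⁴ + 5⁴ + 3⁴ = 16 + 256 + 625 + 81 = 978
978 = (4,3,1,0)_6 → 4⁴ + 3⁴ + 1⁴ + 0⁴ = 256 + 81 + 1 + 0 = 338  — 338 repeats.
That took 12 steps.

12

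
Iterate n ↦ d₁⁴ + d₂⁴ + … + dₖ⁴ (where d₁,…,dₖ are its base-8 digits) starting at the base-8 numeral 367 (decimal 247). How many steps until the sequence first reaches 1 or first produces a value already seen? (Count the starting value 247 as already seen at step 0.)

247 = (3,6,7)_8 → 3⁴ + 6⁴ + 7⁴ = 3778
3778 = (7,3,0,2)_8 → 7⁴ + 3⁴ + 0⁴ + 2⁴ = 2498
2498 = (4,7,0,2)_8 → 4⁴ + 7⁴ + 0⁴ + 2⁴ = 2673
2673 = (5,1,6,1)_8 → 5⁴ + 1⁴ + 6⁴ + 1⁴ = 1923
1923 = (3,6,0,3)_8 → 3⁴ + 6⁴ + 0⁴ + 3⁴ = 1458
1458 = (2,6,6,2)_8 → 2⁴ + 6⁴ + 6⁴ + 2⁴ = 2624
2624 = (5,1,0,0)_8 → 5⁴ + 1⁴ + 0⁴ + 0⁴ = 626
626 = (1,1,6,2)_8 → 1⁴ + 1⁴ + 6⁴ + 2⁴ = 1314
1314 = (2,4,4,2)_8 → 2⁴ + 4⁴ + 4⁴ + 2⁴ = 544
544 = (1,0,4,0)_8 → 1⁴ + 0⁴ + 4⁴ + 0⁴ = 257
257 = (4,0,1)_8 → 4⁴ + 0⁴ + 1⁴ = 257  — 257 repeats.
That took 11 steps.

11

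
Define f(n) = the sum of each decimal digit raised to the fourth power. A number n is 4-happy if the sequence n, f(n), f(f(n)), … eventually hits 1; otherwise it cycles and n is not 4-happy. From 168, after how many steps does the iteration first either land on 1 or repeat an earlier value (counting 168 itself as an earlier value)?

168 → 1⁴ + 6⁴ + 8⁴ = 1 + 1296 + 4096 = 5393
5393 → 5⁴ + 3⁴ + 9⁴ + 3⁴ = 625 + 81 + 6561 + 81 = 7348
7348 → 7⁴ + 3⁴ + 4⁴ + 8⁴ = 2401 + 81 + 256 + 4096 = 6834
6834 → 6⁴ + 8⁴ + 3⁴ + 4⁴ = 1296 + 4096 + 81 + 256 = 5729
5729 → 5⁴ + 7⁴ + 2⁴ + 9⁴ = 625 + 2401 + 16 + 6561 = 9603
9603 → 9⁴ + 6⁴ + 0⁴ + 3⁴ = 6561 + 1296 + 0 + 81 = 7938
7938 → 7⁴ + 9⁴ + 3⁴ + 8⁴ = 2401 + 6561 + 81 + 4096 = 13139
13139 → 1⁴ + 3⁴ + 1⁴ + 3⁴ + 9⁴ = 1 + 81 + 1 + 81 + 6561 = 6725
6725 → 6⁴ + 7⁴ + 2⁴ + 5⁴ = 1296 + 2401 + 16 + 625 = 4338
4338 → 4⁴ + 3⁴ + 3⁴ + 8⁴ = 256 + 81 + 81 + 4096 = 4514
4514 → 4⁴ + 5⁴ + 1⁴ + 4⁴ = 256 + 625 + 1 + 256 = 1138
1138 → 1⁴ + 1⁴ + 3⁴ + 8⁴ = 1 + 1 + 81 + 4096 = 4179
4179 → 4⁴ + 1⁴ + 7⁴ + 9⁴ = 256 + 1 + 2401 + 6561 = 9219
9219 → 9⁴ + 2⁴ + 1⁴ + 9⁴ = 6561 + 16 + 1 + 6561 = 13139  — 13139 repeats.
That took 14 steps.

14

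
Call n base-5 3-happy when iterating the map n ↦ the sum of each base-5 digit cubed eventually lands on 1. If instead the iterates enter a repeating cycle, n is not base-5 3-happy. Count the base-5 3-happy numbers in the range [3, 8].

1

3: 3 → 27 → 9 → 65 → 35 → 9  — not base-5 3-happy
4: 4 → 64 → 80 → 28 → 28  — not base-5 3-happy
5: 5 → 1  — base-5 3-happy
6: 6 → 2 → 8 → 28 → 28  — not base-5 3-happy
7: 7 → 9 → 65 → 35 → 9  — not base-5 3-happy
8: 8 → 28 → 28  — not base-5 3-happy
base-5 3-happy: 5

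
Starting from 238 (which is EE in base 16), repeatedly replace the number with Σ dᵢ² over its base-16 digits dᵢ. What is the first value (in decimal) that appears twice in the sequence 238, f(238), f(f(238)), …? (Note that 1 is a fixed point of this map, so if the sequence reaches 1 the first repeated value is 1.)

238 = (14,14)_16 → 14² + 14² = 392
392 = (1,8,8)_16 → 1² + 8² + 8² = 129
129 = (8,1)_16 → 8² + 1² = 65
65 = (4,1)_16 → 4² + 1² = 17
17 = (1,1)_16 → 1² + 1² = 2
2 = (2)_16 → 2² = 4
4 = (4)_16 → 4² = 16
16 = (1,0)_16 → 1² + 0² = 1  — reached the fixed point 1.
1 → 1, so 1 is the first repeated value.

1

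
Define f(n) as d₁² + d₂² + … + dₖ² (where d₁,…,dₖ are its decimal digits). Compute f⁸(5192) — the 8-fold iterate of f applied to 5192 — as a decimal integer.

58

5192 → 5² + 1² + 9² + 2² = 111
111 → 1² + 1² + 1² = 3
3 → 3² = 9
9 → 9² = 81
81 → 8² + 1² = 65
65 → 6² + 5² = 61
61 → 6² + 1² = 37
37 → 3² + 7² = 58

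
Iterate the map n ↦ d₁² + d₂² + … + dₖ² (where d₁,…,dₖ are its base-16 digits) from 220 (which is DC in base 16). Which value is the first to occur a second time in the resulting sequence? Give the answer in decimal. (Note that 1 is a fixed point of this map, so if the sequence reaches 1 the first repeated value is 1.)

220 = (13,12)_16 → 13² + 12² = 313
313 = (1,3,9)_16 → 1² + 3² + 9² = 91
91 = (5,11)_16 → 5² + 11² = 146
146 = (9,2)_16 → 9² + 2² = 85
85 = (5,5)_16 → 5² + 5² = 50
50 = (3,2)_16 → 3² + 2² = 13
13 = (13)_16 → 13² = 169
169 = (10,9)_16 → 10² + 9² = 181
181 = (11,5)_16 → 11² + 5² = 146  — 146 already appeared earlier.

146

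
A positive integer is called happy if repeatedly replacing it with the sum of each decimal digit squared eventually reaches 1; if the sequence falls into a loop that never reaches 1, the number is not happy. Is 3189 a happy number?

3189 → 3² + 1² + 8² + 9² = 9 + 1 + 64 + 81 = 155
155 → 1² + 5² + 5² = 1 + 25 + 25 = 51
51 → 5² + 1² = 25 + 1 = 26
26 → 2² + 6² = 4 + 36 = 40
40 → 4² + 0² = 16 + 0 = 16
16 → 1² + 6² = 1 + 36 = 37
37 → 3² + 7² = 9 + 49 = 58
58 → 5² + 8² = 25 + 64 = 89
89 → 8² + 9² = 64 + 81 = 145
145 → 1² + 4² + 5² = 1 + 16 + 25 = 42
42 → 4² + 2² = 16 + 4 = 20
20 → 2² + 0² = 4 + 0 = 4
4 → 4² = 16  — 16 already seen; the sequence cycles without reaching 1.

not happy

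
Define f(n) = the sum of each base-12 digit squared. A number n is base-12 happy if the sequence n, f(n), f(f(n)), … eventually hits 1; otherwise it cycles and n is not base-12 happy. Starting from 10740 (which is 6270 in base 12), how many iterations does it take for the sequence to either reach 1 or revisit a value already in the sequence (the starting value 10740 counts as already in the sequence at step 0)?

6

10740 = (6,2,7,0)_12 → 6² + 2² + 7² + 0² = 36 + 4 + 49 + 0 = 89
89 = (7,5)_12 → 7² + 5² = 49 + 25 = 74
74 = (6,2)_12 → 6² + 2² = 36 + 4 = 40
40 = (3,4)_12 → 3² + 4² = 9 + 16 = 25
25 = (2,1)_12 → 2² + 1² = 4 + 1 = 5
5 = (5)_12 → 5² = 25  — 25 repeats.
That took 6 steps.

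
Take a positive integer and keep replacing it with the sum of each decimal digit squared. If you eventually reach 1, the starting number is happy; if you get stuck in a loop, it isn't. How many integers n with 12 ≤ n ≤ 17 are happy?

12: 12 → 5 → 25 → 29 → 85 → 89 → 145 → 42 → 20 → 4 → 16 → 37 → 58 → 89  (repeats 89)
13: 13 → 10 → 1  (reaches 1)
14: 14 → 17 → 50 → 25 → 29 → 85 → 89 → 145 → 42 → 20 → 4 → 16 → 37 → 58 → 89  (repeats 89)
15: 15 → 26 → 40 → 16 → 37 → 58 → 89 → 145 → 42 → 20 → 4 → 16  (repeats 16)
16: 16 → 37 → 58 → 89 → 145 → 42 → 20 → 4 → 16  (repeats 16)
17: 17 → 50 → 25 → 29 → 85 → 89 → 145 → 42 → 20 → 4 → 16 → 37 → 58 → 89  (repeats 89)
happy: 13

1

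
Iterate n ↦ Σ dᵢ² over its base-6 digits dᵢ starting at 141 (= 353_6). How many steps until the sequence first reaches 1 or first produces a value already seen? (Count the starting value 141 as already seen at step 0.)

141 = (3,5,3)_6 → 3² + 5² + 3² = 9 + 25 + 9 = 43
43 = (1,1,1)_6 → 1² + 1² + 1² = 1 + 1 + 1 = 3
3 = (3)_6 → 3² = 9
9 = (1,3)_6 → 1² + 3² = 1 + 9 = 10
10 = (1,4)_6 → 1² + 4² = 1 + 16 = 17
17 = (2,5)_6 → 2² + 5² = 4 + 25 = 29
29 = (4,5)_6 → 4² + 5² = 16 + 25 = 41
41 = (1,0,5)_6 → 1² + 0² + 5² = 1 + 0 + 25 = 26
26 = (4,2)_6 → 4² + 2² = 16 + 4 = 20
20 = (3,2)_6 → 3² + 2² = 9 + 4 = 13
13 = (2,1)_6 → 2² + 1² = 4 + 1 = 5
5 = (5)_6 → 5² = 25
25 = (4,1)_6 → 4² + 1² = 16 + 1 = 17  — 17 repeats.
That took 13 steps.

13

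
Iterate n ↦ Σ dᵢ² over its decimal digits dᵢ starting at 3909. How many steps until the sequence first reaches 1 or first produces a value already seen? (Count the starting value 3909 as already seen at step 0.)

3909 → 171
171 → 51
51 → 26
26 → 40
40 → 16
16 → 37
37 → 58
58 → 89
89 → 145
145 → 42
42 → 20
20 → 4
4 → 16  — 16 repeats.
That took 13 steps.

13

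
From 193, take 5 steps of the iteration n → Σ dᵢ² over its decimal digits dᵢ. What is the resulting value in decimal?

193 → 91
91 → 82
82 → 68
68 → 100
100 → 1

1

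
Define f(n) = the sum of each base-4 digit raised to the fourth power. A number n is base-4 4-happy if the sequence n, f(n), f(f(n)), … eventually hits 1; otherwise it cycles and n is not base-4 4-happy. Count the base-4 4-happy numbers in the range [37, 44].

6

37: 37 → 18 → 17 → 2 → 16 → 1  — base-4 4-happy
38: 38 → 33 → 17 → 2 → 16 → 1  — base-4 4-happy
39: 39 → 98 → 33 → 17 → 2 → 16 → 1  — base-4 4-happy
40: 40 → 32 → 16 → 1  — base-4 4-happy
41: 41 → 33 → 17 → 2 → 16 → 1  — base-4 4-happy
42: 42 → 48 → 81 → 3 → 81  — not base-4 4-happy
43: 43 → 113 → 83 → 83  — not base-4 4-happy
44: 44 → 97 → 18 → 17 → 2 → 16 → 1  — base-4 4-happy
base-4 4-happy: 37, 38, 39, 40, 41, 44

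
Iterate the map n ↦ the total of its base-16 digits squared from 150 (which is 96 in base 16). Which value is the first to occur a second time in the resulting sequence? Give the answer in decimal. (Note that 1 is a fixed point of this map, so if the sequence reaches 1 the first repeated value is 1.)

150 = (9,6)_16 → 9² + 6² = 117
117 = (7,5)_16 → 7² + 5² = 74
74 = (4,10)_16 → 4² + 10² = 116
116 = (7,4)_16 → 7² + 4² = 65
65 = (4,1)_16 → 4² + 1² = 17
17 = (1,1)_16 → 1² + 1² = 2
2 = (2)_16 → 2² = 4
4 = (4)_16 → 4² = 16
16 = (1,0)_16 → 1² + 0² = 1  — reached the fixed point 1.
1 → 1, so 1 is the first repeated value.

1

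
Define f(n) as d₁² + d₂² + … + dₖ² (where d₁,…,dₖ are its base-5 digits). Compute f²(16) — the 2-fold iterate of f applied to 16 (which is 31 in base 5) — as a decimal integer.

16 = (3,1)_5 → 3² + 1² = 9 + 1 = 10
10 = (2,0)_5 → 2² + 0² = 4 + 0 = 4

4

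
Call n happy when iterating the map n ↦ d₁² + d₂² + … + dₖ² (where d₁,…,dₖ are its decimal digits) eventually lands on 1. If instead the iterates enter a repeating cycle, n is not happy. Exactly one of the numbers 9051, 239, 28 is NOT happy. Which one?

9051: 9051 → 107 → 50 → 25 → 29 → 85 → 89 → 145 → 42 → 20 → 4 → 16 → 37 → 58 → 89  — repeats 89 (not happy)
239: 239 → 94 → 97 → 130 → 10 → 1  — reaches 1 (happy)
28: 28 → 68 → 100 → 1  — reaches 1 (happy)

9051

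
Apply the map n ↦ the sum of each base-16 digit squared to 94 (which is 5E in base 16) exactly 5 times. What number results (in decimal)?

94 = (5,14)_16 → 5² + 14² = 221
221 = (13,13)_16 → 13² + 13² = 338
338 = (1,5,2)_16 → 1² + 5² + 2² = 30
30 = (1,14)_16 → 1² + 14² = 197
197 = (12,5)_16 → 12² + 5² = 169

169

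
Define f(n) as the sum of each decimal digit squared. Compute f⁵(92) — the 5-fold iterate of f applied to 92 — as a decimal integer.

20

92 → 9² + 2² = 85
85 → 8² + 5² = 89
89 → 8² + 9² = 145
145 → 1² + 4² + 5² = 42
42 → 4² + 2² = 20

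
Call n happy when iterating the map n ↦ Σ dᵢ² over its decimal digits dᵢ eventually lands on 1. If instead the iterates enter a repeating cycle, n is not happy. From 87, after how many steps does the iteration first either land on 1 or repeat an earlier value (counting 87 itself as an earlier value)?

12

87 → 8² + 7² = 113
113 → 1² + 1² + 3² = 11
11 → 1² + 1² = 2
2 → 2² = 4
4 → 4² = 16
16 → 1² + 6² = 37
37 → 3² + 7² = 58
58 → 5² + 8² = 89
89 → 8² + 9² = 145
145 → 1² + 4² + 5² = 42
42 → 4² + 2² = 20
20 → 2² + 0² = 4  — 4 repeats.
That took 12 steps.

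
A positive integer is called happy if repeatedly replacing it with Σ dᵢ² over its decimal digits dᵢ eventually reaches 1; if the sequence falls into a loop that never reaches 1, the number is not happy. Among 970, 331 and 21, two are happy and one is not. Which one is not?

970: 970 → 130 → 10 → 1  — reaches 1 (happy)
331: 331 → 19 → 82 → 68 → 100 → 1  — reaches 1 (happy)
21: 21 → 5 → 25 → 29 → 85 → 89 → 145 → 42 → 20 → 4 → 16 → 37 → 58 → 89  — repeats 89 (not happy)

21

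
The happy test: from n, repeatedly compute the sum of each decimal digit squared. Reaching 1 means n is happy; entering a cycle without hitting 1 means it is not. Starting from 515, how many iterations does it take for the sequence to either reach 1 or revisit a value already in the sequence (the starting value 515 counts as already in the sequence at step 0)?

12

515 → 5² + 1² + 5² = 25 + 1 + 25 = 51
51 → 5² + 1² = 25 + 1 = 26
26 → 2² + 6² = 4 + 36 = 40
40 → 4² + 0² = 16 + 0 = 16
16 → 1² + 6² = 1 + 36 = 37
37 → 3² + 7² = 9 + 49 = 58
58 → 5² + 8² = 25 + 64 = 89
89 → 8² + 9² = 64 + 81 = 145
145 → 1² + 4² + 5² = 1 + 16 + 25 = 42
42 → 4² + 2² = 16 + 4 = 20
20 → 2² + 0² = 4 + 0 = 4
4 → 4² = 16  — 16 repeats.
That took 12 steps.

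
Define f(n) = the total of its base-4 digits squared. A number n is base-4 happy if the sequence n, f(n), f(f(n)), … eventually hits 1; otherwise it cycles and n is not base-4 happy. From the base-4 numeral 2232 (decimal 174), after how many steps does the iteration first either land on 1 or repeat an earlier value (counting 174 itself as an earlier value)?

174 = (2,2,3,2)_4 → 2² + 2² + 3² + 2² = 21
21 = (1,1,1)_4 → 1² + 1² + 1² = 3
3 = (3)_4 → 3² = 9
9 = (2,1)_4 → 2² + 1² = 5
5 = (1,1)_4 → 1² + 1² = 2
2 = (2)_4 → 2² = 4
4 = (1,0)_4 → 1² + 0² = 1  — reached 1.
That took 7 steps.

7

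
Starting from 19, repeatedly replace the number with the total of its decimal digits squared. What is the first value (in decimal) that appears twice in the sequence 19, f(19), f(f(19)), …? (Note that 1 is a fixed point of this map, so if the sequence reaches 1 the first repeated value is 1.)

1

19 → 82
82 → 68
68 → 100
100 → 1  — reached the fixed point 1.
1 → 1, so 1 is the first repeated value.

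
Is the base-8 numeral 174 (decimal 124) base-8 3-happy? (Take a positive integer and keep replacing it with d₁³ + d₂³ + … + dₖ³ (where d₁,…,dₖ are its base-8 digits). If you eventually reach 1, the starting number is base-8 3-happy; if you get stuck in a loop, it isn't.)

124 = (1,7,4)_8 → 1³ + 7³ + 4³ = 1 + 343 + 64 = 408
408 = (6,3,0)_8 → 6³ + 3³ + 0³ = 216 + 27 + 0 = 243
243 = (3,6,3)_8 → 3³ + 6³ + 3³ = 27 + 216 + 27 = 270
270 = (4,1,6)_8 → 4³ + 1³ + 6³ = 64 + 1 + 216 = 281
281 = (4,3,1)_8 → 4³ + 3³ + 1³ = 64 + 27 + 1 = 92
92 = (1,3,4)_8 → 1³ + 3³ + 4³ = 1 + 27 + 64 = 92  — 92 already seen; the sequence cycles without reaching 1.

not base-8 3-happy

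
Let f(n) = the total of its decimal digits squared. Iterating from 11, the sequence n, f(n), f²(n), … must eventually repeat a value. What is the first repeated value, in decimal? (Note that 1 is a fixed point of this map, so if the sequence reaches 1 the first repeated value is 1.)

11 → 1² + 1² = 1 + 1 = 2
2 → 2² = 4
4 → 4² = 16
16 → 1² + 6² = 1 + 36 = 37
37 → 3² + 7² = 9 + 49 = 58
58 → 5² + 8² = 25 + 64 = 89
89 → 8² + 9² = 64 + 81 = 145
145 → 1² + 4² + 5² = 1 + 16 + 25 = 42
42 → 4² + 2² = 16 + 4 = 20
20 → 2² + 0² = 4 + 0 = 4  — 4 already appeared earlier.

4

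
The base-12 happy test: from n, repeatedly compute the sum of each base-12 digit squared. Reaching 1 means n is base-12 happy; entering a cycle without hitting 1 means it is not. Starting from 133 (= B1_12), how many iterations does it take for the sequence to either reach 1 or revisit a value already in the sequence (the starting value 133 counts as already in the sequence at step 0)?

12

133 = (11,1)_12 → 11² + 1² = 122
122 = (10,2)_12 → 10² + 2² = 104
104 = (8,8)_12 → 8² + 8² = 128
128 = (10,8)_12 → 10² + 8² = 164
164 = (1,1,8)_12 → 1² + 1² + 8² = 66
66 = (5,6)_12 → 5² + 6² = 61
61 = (5,1)_12 → 5² + 1² = 26
26 = (2,2)_12 → 2² + 2² = 8
8 = (8)_12 → 8² = 64
64 = (5,4)_12 → 5² + 4² = 41
41 = (3,5)_12 → 3² + 5² = 34
34 = (2,10)_12 → 2² + 10² = 104  — 104 repeats.
That took 12 steps.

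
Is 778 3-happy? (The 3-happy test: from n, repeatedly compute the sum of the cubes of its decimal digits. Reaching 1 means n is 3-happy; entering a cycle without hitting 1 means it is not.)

778 → 7³ + 7³ + 8³ = 1198
1198 → 1³ + 1³ + 9³ + 8³ = 1243
1243 → 1³ + 2³ + 4³ + 3³ = 100
100 → 1³ + 0³ + 0³ = 1  — reached 1.

3-happy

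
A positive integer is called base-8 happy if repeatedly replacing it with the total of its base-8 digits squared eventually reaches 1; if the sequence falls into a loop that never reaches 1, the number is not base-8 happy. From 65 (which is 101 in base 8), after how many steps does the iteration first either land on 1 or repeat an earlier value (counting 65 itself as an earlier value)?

4

65 = (1,0,1)_8 → 1² + 0² + 1² = 1 + 0 + 1 = 2
2 = (2)_8 → 2² = 4
4 = (4)_8 → 4² = 16
16 = (2,0)_8 → 2² + 0² = 4 + 0 = 4  — 4 repeats.
That took 4 steps.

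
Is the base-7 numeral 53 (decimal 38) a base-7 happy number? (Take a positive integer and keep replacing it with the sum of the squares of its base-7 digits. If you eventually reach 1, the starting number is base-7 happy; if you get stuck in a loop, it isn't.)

not base-7 happy

38 = (5,3)_7 → 34
34 = (4,6)_7 → 52
52 = (1,0,3)_7 → 10
10 = (1,3)_7 → 10  — 10 already seen; the sequence cycles without reaching 1.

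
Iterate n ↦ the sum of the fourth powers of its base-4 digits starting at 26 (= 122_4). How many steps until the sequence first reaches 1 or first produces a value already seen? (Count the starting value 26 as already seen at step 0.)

26 = (1,2,2)_4 → 1⁴ + 2⁴ + 2⁴ = 33
33 = (2,0,1)_4 → 2⁴ + 0⁴ + 1⁴ = 17
17 = (1,0,1)_4 → 1⁴ + 0⁴ + 1⁴ = 2
2 = (2)_4 → 2⁴ = 16
16 = (1,0,0)_4 → 1⁴ + 0⁴ + 0⁴ = 1  — reached 1.
That took 5 steps.

5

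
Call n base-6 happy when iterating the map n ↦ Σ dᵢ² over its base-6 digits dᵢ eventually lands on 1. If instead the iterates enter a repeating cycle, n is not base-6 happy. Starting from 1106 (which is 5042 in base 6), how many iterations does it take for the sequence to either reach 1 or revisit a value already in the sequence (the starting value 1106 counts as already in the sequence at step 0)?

1106 = (5,0,4,2)_6 → 45
45 = (1,1,3)_6 → 11
11 = (1,5)_6 → 26
26 = (4,2)_6 → 20
20 = (3,2)_6 → 13
13 = (2,1)_6 → 5
5 = (5)_6 → 25
25 = (4,1)_6 → 17
17 = (2,5)_6 → 29
29 = (4,5)_6 → 41
41 = (1,0,5)_6 → 26  — 26 repeats.
That took 11 steps.

11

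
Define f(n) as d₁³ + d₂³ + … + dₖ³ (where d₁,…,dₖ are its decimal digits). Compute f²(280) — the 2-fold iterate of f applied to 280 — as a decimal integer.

280 → 2³ + 8³ + 0³ = 520
520 → 5³ + 2³ + 0³ = 133

133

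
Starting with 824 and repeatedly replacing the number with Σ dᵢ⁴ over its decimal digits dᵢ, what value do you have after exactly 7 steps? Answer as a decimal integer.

4338

824 → 4368
4368 → 5729
5729 → 9603
9603 → 7938
7938 → 13139
13139 → 6725
6725 → 4338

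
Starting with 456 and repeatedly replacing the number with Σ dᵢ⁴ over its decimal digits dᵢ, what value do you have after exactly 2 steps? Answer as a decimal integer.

456 → 2177
2177 → 4819

4819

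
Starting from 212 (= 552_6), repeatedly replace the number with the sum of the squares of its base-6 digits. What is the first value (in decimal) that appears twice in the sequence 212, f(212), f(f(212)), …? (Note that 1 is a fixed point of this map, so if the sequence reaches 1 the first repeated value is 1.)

17

212 = (5,5,2)_6 → 5² + 5² + 2² = 25 + 25 + 4 = 54
54 = (1,3,0)_6 → 1² + 3² + 0² = 1 + 9 + 0 = 10
10 = (1,4)_6 → 1² + 4² = 1 + 16 = 17
17 = (2,5)_6 → 2² + 5² = 4 + 25 = 29
29 = (4,5)_6 → 4² + 5² = 16 + 25 = 41
41 = (1,0,5)_6 → 1² + 0² + 5² = 1 + 0 + 25 = 26
26 = (4,2)_6 → 4² + 2² = 16 + 4 = 20
20 = (3,2)_6 → 3² + 2² = 9 + 4 = 13
13 = (2,1)_6 → 2² + 1² = 4 + 1 = 5
5 = (5)_6 → 5² = 25
25 = (4,1)_6 → 4² + 1² = 16 + 1 = 17  — 17 already appeared earlier.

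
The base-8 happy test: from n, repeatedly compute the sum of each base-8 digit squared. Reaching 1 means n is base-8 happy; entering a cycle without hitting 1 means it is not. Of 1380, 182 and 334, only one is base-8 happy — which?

1380: 1380 → 61 → 74 → 6 → 36 → 32 → 16 → 4 → 16  — repeats 16 (not base-8 happy)
182: 182 → 76 → 18 → 8 → 1  — reaches 1 (base-8 happy)
334: 334 → 62 → 85 → 30 → 45 → 50 → 40 → 25 → 10 → 5 → 25  — repeats 25 (not base-8 happy)

182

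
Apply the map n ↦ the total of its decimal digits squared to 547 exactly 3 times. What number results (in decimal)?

65

547 → 5² + 4² + 7² = 25 + 16 + 49 = 90
90 → 9² + 0² = 81 + 0 = 81
81 → 8² + 1² = 64 + 1 = 65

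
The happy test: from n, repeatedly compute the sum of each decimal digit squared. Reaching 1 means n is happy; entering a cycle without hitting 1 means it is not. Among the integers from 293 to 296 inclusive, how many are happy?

1

293: 293 → 94 → 97 → 130 → 10 → 1  (reaches 1)
294: 294 → 101 → 2 → 4 → 16 → 37 → 58 → 89 → 145 → 42 → 20 → 4  (repeats 4)
295: 295 → 110 → 2 → 4 → 16 → 37 → 58 → 89 → 145 → 42 → 20 → 4  (repeats 4)
296: 296 → 121 → 6 → 36 → 45 → 41 → 17 → 50 → 25 → 29 → 85 → 89 → 145 → 42 → 20 → 4 → 16 → 37 → 58 → 89  (repeats 89)
happy: 293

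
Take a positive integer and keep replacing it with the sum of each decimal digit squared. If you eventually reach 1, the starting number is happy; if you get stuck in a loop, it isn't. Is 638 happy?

happy

638 → 109
109 → 82
82 → 68
68 → 100
100 → 1  — reached 1.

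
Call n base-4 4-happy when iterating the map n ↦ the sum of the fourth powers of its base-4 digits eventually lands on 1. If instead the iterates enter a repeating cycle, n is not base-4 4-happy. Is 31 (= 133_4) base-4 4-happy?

not base-4 4-happy

31 = (1,3,3)_4 → 1⁴ + 3⁴ + 3⁴ = 1 + 81 + 81 = 163
163 = (2,2,0,3)_4 → 2⁴ + 2⁴ + 0⁴ + 3⁴ = 16 + 16 + 0 + 81 = 113
113 = (1,3,0,1)_4 → 1⁴ + 3⁴ + 0⁴ + 1⁴ = 1 + 81 + 0 + 1 = 83
83 = (1,1,0,3)_4 → 1⁴ + 1⁴ + 0⁴ + 3⁴ = 1 + 1 + 0 + 81 = 83  — 83 already seen; the sequence cycles without reaching 1.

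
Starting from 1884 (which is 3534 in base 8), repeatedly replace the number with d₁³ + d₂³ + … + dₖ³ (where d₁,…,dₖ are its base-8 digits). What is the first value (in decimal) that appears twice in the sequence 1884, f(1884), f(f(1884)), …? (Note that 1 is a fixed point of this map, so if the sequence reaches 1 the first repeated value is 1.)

1884 = (3,5,3,4)_8 → 3³ + 5³ + 3³ + 4³ = 243
243 = (3,6,3)_8 → 3³ + 6³ + 3³ = 270
270 = (4,1,6)_8 → 4³ + 1³ + 6³ = 281
281 = (4,3,1)_8 → 4³ + 3³ + 1³ = 92
92 = (1,3,4)_8 → 1³ + 3³ + 4³ = 92  — 92 already appeared earlier.

92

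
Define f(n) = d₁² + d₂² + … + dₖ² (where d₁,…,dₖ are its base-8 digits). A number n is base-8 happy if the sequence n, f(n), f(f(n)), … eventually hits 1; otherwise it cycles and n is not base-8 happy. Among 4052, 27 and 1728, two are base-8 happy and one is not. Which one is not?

4052

4052: 4052 → 118 → 73 → 3 → 9 → 2 → 4 → 16 → 4  — repeats 4 (not base-8 happy)
27: 27 → 18 → 8 → 1  — reaches 1 (base-8 happy)
1728: 1728 → 18 → 8 → 1  — reaches 1 (base-8 happy)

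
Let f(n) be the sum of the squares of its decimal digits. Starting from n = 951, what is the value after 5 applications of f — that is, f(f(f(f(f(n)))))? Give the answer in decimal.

951 → 9² + 5² + 1² = 107
107 → 1² + 0² + 7² = 50
50 → 5² + 0² = 25
25 → 2² + 5² = 29
29 → 2² + 9² = 85

85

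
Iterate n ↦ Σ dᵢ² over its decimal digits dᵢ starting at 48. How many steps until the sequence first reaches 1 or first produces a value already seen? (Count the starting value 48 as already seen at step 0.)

48 → 80
80 → 64
64 → 52
52 → 29
29 → 85
85 → 89
89 → 145
145 → 42
42 → 20
20 → 4
4 → 16
16 → 37
37 → 58
58 → 89  — 89 repeats.
That took 14 steps.

14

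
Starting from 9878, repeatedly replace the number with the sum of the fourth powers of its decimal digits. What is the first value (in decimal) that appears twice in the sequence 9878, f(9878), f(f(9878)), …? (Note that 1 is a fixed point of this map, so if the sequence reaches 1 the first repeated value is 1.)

8208

9878 → 9⁴ + 8⁴ + 7⁴ + 8⁴ = 6561 + 4096 + 2401 + 4096 = 17154
17154 → 1⁴ + 7⁴ + 1⁴ + 5⁴ + 4⁴ = 1 + 2401 + 1 + 625 + 256 = 3284
3284 → 3⁴ + 2⁴ + 8⁴ + 4⁴ = 81 + 16 + 4096 + 256 = 4449
4449 → 4⁴ + 4⁴ + 4⁴ + 9⁴ = 256 + 256 + 256 + 6561 = 7329
7329 → 7⁴ + 3⁴ + 2⁴ + 9⁴ = 2401 + 81 + 16 + 6561 = 9059
9059 → 9⁴ + 0⁴ + 5⁴ + 9⁴ = 6561 + 0 + 625 + 6561 = 13747
13747 → 1⁴ + 3⁴ + 7⁴ + 4⁴ + 7⁴ = 1 + 81 + 2401 + 256 + 2401 = 5140
5140 → 5⁴ + 1⁴ + 4⁴ + 0⁴ = 625 + 1 + 256 + 0 = 882
882 → 8⁴ + 8⁴ + 2⁴ = 4096 + 4096 + 16 = 8208
8208 → 8⁴ + 2⁴ + 0⁴ + 8⁴ = 4096 + 16 + 0 + 4096 = 8208  — 8208 already appeared earlier.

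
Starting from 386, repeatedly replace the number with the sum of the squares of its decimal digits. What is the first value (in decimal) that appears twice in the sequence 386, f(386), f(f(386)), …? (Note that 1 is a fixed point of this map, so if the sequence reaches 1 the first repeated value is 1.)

1

386 → 3² + 8² + 6² = 9 + 64 + 36 = 109
109 → 1² + 0² + 9² = 1 + 0 + 81 = 82
82 → 8² + 2² = 64 + 4 = 68
68 → 6² + 8² = 36 + 64 = 100
100 → 1² + 0² + 0² = 1 + 0 + 0 = 1  — reached the fixed point 1.
1 → 1, so 1 is the first repeated value.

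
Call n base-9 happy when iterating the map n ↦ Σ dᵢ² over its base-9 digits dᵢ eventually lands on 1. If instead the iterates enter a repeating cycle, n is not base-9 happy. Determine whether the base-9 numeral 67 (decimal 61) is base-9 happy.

not base-9 happy

61 = (6,7)_9 → 6² + 7² = 85
85 = (1,0,4)_9 → 1² + 0² + 4² = 17
17 = (1,8)_9 → 1² + 8² = 65
65 = (7,2)_9 → 7² + 2² = 53
53 = (5,8)_9 → 5² + 8² = 89
89 = (1,0,8)_9 → 1² + 0² + 8² = 65  — 65 already seen; the sequence cycles without reaching 1.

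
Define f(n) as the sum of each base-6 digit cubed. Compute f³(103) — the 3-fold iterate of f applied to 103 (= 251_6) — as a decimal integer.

103 = (2,5,1)_6 → 2³ + 5³ + 1³ = 8 + 125 + 1 = 134
134 = (3,4,2)_6 → 3³ + 4³ + 2³ = 27 + 64 + 8 = 99
99 = (2,4,3)_6 → 2³ + 4³ + 3³ = 8 + 64 + 27 = 99

99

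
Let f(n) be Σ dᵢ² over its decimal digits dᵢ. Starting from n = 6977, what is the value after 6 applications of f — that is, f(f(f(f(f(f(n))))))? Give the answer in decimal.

61

6977 → 6² + 9² + 7² + 7² = 36 + 81 + 49 + 49 = 215
215 → 2² + 1² + 5² = 4 + 1 + 25 = 30
30 → 3² + 0² = 9 + 0 = 9
9 → 9² = 81
81 → 8² + 1² = 64 + 1 = 65
65 → 6² + 5² = 36 + 25 = 61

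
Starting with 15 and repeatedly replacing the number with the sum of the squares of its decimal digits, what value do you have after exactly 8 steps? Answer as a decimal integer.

15 → 1² + 5² = 26
26 → 2² + 6² = 40
40 → 4² + 0² = 16
16 → 1² + 6² = 37
37 → 3² + 7² = 58
58 → 5² + 8² = 89
89 → 8² + 9² = 145
145 → 1² + 4² + 5² = 42

42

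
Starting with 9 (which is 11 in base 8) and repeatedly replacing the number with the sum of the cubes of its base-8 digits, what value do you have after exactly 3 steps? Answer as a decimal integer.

9 = (1,1)_8 → 1³ + 1³ = 1 + 1 = 2
2 = (2)_8 → 2³ = 8
8 = (1,0)_8 → 1³ + 0³ = 1 + 0 = 1

1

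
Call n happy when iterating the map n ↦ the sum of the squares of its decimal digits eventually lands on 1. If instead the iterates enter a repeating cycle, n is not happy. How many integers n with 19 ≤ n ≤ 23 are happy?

2

19: 19 → 82 → 68 → 100 → 1  (reaches 1)
20: 20 → 4 → 16 → 37 → 58 → 89 → 145 → 42 → 20  (repeats 20)
21: 21 → 5 → 25 → 29 → 85 → 89 → 145 → 42 → 20 → 4 → 16 → 37 → 58 → 89  (repeats 89)
22: 22 → 8 → 64 → 52 → 29 → 85 → 89 → 145 → 42 → 20 → 4 → 16 → 37 → 58 → 89  (repeats 89)
23: 23 → 13 → 10 → 1  (reaches 1)
happy: 19, 23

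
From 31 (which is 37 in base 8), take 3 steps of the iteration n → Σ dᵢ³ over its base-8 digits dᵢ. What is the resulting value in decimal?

31 = (3,7)_8 → 370
370 = (5,6,2)_8 → 349
349 = (5,3,5)_8 → 277

277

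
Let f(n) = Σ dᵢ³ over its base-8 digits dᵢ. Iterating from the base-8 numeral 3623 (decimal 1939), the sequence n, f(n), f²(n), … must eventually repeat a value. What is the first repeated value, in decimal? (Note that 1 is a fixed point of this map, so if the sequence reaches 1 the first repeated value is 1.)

1939 = (3,6,2,3)_8 → 278
278 = (4,2,6)_8 → 288
288 = (4,4,0)_8 → 128
128 = (2,0,0)_8 → 8
8 = (1,0)_8 → 1  — reached the fixed point 1.
1 → 1, so 1 is the first repeated value.

1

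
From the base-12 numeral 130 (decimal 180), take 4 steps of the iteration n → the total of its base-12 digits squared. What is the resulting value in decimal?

180 = (1,3,0)_12 → 1² + 3² + 0² = 10
10 = (10)_12 → 10² = 100
100 = (8,4)_12 → 8² + 4² = 80
80 = (6,8)_12 → 6² + 8² = 100

100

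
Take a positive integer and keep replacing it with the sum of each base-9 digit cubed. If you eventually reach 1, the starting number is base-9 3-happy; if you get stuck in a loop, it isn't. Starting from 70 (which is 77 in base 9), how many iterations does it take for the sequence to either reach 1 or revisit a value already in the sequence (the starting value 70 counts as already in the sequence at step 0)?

14

70 = (7,7)_9 → 7³ + 7³ = 686
686 = (8,4,2)_9 → 8³ + 4³ + 2³ = 584
584 = (7,1,8)_9 → 7³ + 1³ + 8³ = 856
856 = (1,1,5,1)_9 → 1³ + 1³ + 5³ + 1³ = 128
128 = (1,5,2)_9 → 1³ + 5³ + 2³ = 134
134 = (1,5,8)_9 → 1³ + 5³ + 8³ = 638
638 = (7,7,8)_9 → 7³ + 7³ + 8³ = 1198
1198 = (1,5,7,1)_9 → 1³ + 5³ + 7³ + 1³ = 470
470 = (5,7,2)_9 → 5³ + 7³ + 2³ = 476
476 = (5,7,8)_9 → 5³ + 7³ + 8³ = 980
980 = (1,3,0,8)_9 → 1³ + 3³ + 0³ + 8³ = 540
540 = (6,6,0)_9 → 6³ + 6³ + 0³ = 432
432 = (5,3,0)_9 → 5³ + 3³ + 0³ = 152
152 = (1,7,8)_9 → 1³ + 7³ + 8³ = 856  — 856 repeats.
That took 14 steps.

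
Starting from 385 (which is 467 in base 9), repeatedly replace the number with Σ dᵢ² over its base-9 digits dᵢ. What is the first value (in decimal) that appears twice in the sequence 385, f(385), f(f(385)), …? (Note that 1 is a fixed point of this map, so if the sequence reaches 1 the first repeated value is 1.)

1

385 = (4,6,7)_9 → 4² + 6² + 7² = 101
101 = (1,2,2)_9 → 1² + 2² + 2² = 9
9 = (1,0)_9 → 1² + 0² = 1  — reached the fixed point 1.
1 → 1, so 1 is the first repeated value.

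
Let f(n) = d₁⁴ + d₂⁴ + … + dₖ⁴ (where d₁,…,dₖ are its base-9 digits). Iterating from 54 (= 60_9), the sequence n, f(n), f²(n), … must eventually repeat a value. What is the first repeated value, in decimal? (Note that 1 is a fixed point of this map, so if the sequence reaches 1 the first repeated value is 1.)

54 = (6,0)_9 → 6⁴ + 0⁴ = 1296
1296 = (1,7,0,0)_9 → 1⁴ + 7⁴ + 0⁴ + 0⁴ = 2402
2402 = (3,2,5,8)_9 → 3⁴ + 2⁴ + 5⁴ + 8⁴ = 4818
4818 = (6,5,4,3)_9 → 6⁴ + 5⁴ + 4⁴ + 3⁴ = 2258
2258 = (3,0,7,8)_9 → 3⁴ + 0⁴ + 7⁴ + 8⁴ = 6578
6578 = (1,0,0,1,8)_9 → 1⁴ + 0⁴ + 0⁴ + 1⁴ + 8⁴ = 4098
4098 = (5,5,5,3)_9 → 5⁴ + 5⁴ + 5⁴ + 3⁴ = 1956
1956 = (2,6,1,3)_9 → 2⁴ + 6⁴ + 1⁴ + 3⁴ = 1394
1394 = (1,8,1,8)_9 → 1⁴ + 8⁴ + 1⁴ + 8⁴ = 8194
8194 = (1,2,2,1,4)_9 → 1⁴ + 2⁴ + 2⁴ + 1⁴ + 4⁴ = 290
290 = (3,5,2)_9 → 3⁴ + 5⁴ + 2⁴ = 722
722 = (8,8,2)_9 → 8⁴ + 8⁴ + 2⁴ = 8208
8208 = (1,2,2,3,0)_9 → 1⁴ + 2⁴ + 2⁴ + 3⁴ + 0⁴ = 114
114 = (1,3,6)_9 → 1⁴ + 3⁴ + 6⁴ = 1378
1378 = (1,8,0,1)_9 → 1⁴ + 8⁴ + 0⁴ + 1⁴ = 4098  — 4098 already appeared earlier.

4098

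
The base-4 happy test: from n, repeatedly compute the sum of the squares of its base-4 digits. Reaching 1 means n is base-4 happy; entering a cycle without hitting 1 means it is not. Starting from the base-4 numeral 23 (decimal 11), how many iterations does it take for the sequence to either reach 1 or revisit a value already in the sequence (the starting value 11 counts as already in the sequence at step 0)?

11 = (2,3)_4 → 2² + 3² = 4 + 9 = 13
13 = (3,1)_4 → 3² + 1² = 9 + 1 = 10
10 = (2,2)_4 → 2² + 2² = 4 + 4 = 8
8 = (2,0)_4 → 2² + 0² = 4 + 0 = 4
4 = (1,0)_4 → 1² + 0² = 1 + 0 = 1  — reached 1.
That took 5 steps.

5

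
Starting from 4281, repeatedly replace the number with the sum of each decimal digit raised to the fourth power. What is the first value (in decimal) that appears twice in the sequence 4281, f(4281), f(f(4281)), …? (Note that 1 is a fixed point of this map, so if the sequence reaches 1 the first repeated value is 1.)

4281 → 4369
4369 → 8194
8194 → 10914
10914 → 6819
6819 → 11954
11954 → 7444
7444 → 3169
3169 → 7939
7939 → 15604
15604 → 2178
2178 → 6514
6514 → 2178  — 2178 already appeared earlier.

2178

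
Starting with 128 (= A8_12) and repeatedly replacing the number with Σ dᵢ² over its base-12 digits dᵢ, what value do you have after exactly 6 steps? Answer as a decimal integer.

128 = (10,8)_12 → 10² + 8² = 100 + 64 = 164
164 = (1,1,8)_12 → 1² + 1² + 8² = 1 + 1 + 64 = 66
66 = (5,6)_12 → 5² + 6² = 25 + 36 = 61
61 = (5,1)_12 → 5² + 1² = 25 + 1 = 26
26 = (2,2)_12 → 2² + 2² = 4 + 4 = 8
8 = (8)_12 → 8² = 64

64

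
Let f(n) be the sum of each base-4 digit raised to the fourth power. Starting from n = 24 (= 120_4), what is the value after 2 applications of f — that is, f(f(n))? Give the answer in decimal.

2

24 = (1,2,0)_4 → 1⁴ + 2⁴ + 0⁴ = 17
17 = (1,0,1)_4 → 1⁴ + 0⁴ + 1⁴ = 2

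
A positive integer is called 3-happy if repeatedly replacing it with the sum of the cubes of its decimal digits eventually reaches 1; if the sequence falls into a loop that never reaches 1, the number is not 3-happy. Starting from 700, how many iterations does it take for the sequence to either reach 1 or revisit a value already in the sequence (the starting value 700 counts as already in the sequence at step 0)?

700 → 343
343 → 118
118 → 514
514 → 190
190 → 730
730 → 370
370 → 370  — 370 repeats.
That took 7 steps.

7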